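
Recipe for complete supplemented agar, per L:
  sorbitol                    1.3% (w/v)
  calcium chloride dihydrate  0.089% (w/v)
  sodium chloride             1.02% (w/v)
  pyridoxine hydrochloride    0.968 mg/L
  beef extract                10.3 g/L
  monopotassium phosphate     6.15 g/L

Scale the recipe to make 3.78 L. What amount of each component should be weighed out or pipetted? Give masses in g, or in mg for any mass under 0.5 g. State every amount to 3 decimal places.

Working volume: 3.78 L.
sorbitol: 1.3 g per 100 mL × 3780 mL ÷ 100 = 49.140 g
calcium chloride dihydrate: 0.089% w/v = 0.89 g/L → 0.89 × 3.78 L = 3.364 g
sodium chloride: 1.02 g per 100 mL × 3780 mL ÷ 100 = 38.556 g
pyridoxine hydrochloride: 0.968 mg/L × 3.78 L = 3.659 mg
beef extract: 10.3 g/L × 3.78 L = 38.934 g
monopotassium phosphate: 6.15 g/L × 3.78 L = 23.247 g

sorbitol 49.140 g; calcium chloride dihydrate 3.364 g; sodium chloride 38.556 g; pyridoxine hydrochloride 3.659 mg; beef extract 38.934 g; monopotassium phosphate 23.247 g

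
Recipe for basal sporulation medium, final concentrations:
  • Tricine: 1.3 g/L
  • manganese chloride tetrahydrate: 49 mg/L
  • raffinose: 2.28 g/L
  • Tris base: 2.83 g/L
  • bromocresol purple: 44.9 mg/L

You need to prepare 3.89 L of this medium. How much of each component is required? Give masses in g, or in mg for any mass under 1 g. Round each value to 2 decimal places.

Tricine 5.06 g; manganese chloride tetrahydrate 190.61 mg; raffinose 8.87 g; Tris base 11.01 g; bromocresol purple 174.66 mg

Working volume: 3.89 L.
Tricine: 1.3 g/L × 3.89 L = 5.06 g
manganese chloride tetrahydrate: 49 mg/L × 3.89 L = 190.61 mg
raffinose: 2.28 g/L × 3.89 L = 8.87 g
Tris base: 2.83 g/L × 3.89 L = 11.01 g
bromocresol purple: 44.9 mg/L × 3.89 L = 174.66 mg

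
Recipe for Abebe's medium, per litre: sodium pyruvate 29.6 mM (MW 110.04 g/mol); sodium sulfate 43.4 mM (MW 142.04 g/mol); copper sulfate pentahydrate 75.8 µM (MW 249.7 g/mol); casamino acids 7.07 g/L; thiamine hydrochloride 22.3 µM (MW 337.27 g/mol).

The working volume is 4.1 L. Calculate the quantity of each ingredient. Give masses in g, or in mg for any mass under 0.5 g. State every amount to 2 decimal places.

Working volume: 4.1 L.
sodium pyruvate: 29.6 mmol/L × 110.04 g/mol × 4.1 L ÷ 1000 = 13.35 g
sodium sulfate: 43.4 mmol/L × 142.04 g/mol × 4.1 L ÷ 1000 = 25.27 g
copper sulfate pentahydrate: 75.8 µmol/L × 249.7 g/mol × 4.1 L ÷ 1000 = 77.60 mg
casamino acids: 7.07 g/L × 4.1 L = 28.99 g
thiamine hydrochloride: 22.3 µmol/L × 337.27 g/mol × 4.1 L ÷ 1000 = 30.84 mg

sodium pyruvate 13.35 g; sodium sulfate 25.27 g; copper sulfate pentahydrate 77.60 mg; casamino acids 28.99 g; thiamine hydrochloride 30.84 mg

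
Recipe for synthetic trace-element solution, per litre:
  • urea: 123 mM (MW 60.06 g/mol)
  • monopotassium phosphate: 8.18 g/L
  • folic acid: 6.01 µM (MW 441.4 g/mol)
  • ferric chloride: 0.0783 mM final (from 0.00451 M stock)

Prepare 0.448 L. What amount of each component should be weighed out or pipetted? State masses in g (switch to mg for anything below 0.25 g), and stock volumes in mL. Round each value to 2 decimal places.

urea 3.31 g; monopotassium phosphate 3.66 g; folic acid 1.19 mg; ferric chloride 7.78 mL

Working volume: 0.448 L.
urea: 123 mmol/L × 60.06 g/mol × 0.448 L ÷ 1000 = 3.31 g
monopotassium phosphate: 8.18 g/L × 0.448 L = 3.66 g
folic acid: 6.01 µmol/L × 441.4 g/mol × 0.448 L ÷ 1000 = 1.19 mg
ferric chloride: V = C2·V2/C1 = 0.0783 mM × 448 mL ÷ 4.51 mM = 7.78 mL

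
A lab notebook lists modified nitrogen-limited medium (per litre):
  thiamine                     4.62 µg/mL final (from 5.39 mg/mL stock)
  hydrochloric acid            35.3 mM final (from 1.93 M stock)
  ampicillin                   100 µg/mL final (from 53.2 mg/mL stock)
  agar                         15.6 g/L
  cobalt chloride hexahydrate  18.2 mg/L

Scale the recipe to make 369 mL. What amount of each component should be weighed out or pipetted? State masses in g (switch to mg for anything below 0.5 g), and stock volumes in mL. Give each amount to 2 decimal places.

Working volume: 369 mL = 0.369 L.
thiamine: C1V1 = C2V2 → 4.62 µg/mL × 369 mL ÷ 5390 µg/mL = 0.32 mL
hydrochloric acid: C1V1 = C2V2 → 35.3 mM × 369 mL ÷ 1930 mM = 6.75 mL
ampicillin: dilute stock: 100 µg/mL × 369 mL ÷ 53200 µg/mL = 0.69 mL
agar: 15.6 g/L × 0.369 L = 5.76 g
cobalt chloride hexahydrate: 18.2 mg/L × 0.369 L = 6.72 mg

thiamine 0.32 mL; hydrochloric acid 6.75 mL; ampicillin 0.69 mL; agar 5.76 g; cobalt chloride hexahydrate 6.72 mg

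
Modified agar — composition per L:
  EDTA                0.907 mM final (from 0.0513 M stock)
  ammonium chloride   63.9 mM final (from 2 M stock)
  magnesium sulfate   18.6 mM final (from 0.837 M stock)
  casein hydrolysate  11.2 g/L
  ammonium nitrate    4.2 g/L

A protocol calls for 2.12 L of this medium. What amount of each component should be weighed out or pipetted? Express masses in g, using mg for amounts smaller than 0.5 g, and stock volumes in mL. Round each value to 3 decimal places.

EDTA 37.482 mL; ammonium chloride 67.734 mL; magnesium sulfate 47.111 mL; casein hydrolysate 23.744 g; ammonium nitrate 8.904 g

Working volume: 2.12 L.
EDTA: V = C2·V2/C1 = 0.907 mM × 2120 mL ÷ 51.3 mM = 37.482 mL
ammonium chloride: C1V1 = C2V2 → 63.9 mM × 2120 mL ÷ 2000 mM = 67.734 mL
magnesium sulfate: dilute stock: 18.6 mM × 2120 mL ÷ 837 mM = 47.111 mL
casein hydrolysate: 11.2 g/L × 2.12 L = 23.744 g
ammonium nitrate: 4.2 g/L × 2.12 L = 8.904 g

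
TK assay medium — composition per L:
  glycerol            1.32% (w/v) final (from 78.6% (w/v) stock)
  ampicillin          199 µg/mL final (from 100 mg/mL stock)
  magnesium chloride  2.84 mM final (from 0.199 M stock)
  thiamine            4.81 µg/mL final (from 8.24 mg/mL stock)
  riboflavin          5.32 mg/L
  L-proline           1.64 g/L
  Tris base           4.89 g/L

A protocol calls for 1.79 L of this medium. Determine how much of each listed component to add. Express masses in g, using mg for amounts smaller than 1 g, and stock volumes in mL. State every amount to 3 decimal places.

Scale factor relative to 1 L: 1.79.
glycerol: dilute stock: 1.32% ÷ 78.6% × 1790 mL = 30.061 mL
ampicillin: V = C2·V2/C1 = 199 µg/mL × 1790 mL ÷ 100000 µg/mL = 3.562 mL
magnesium chloride: dilute stock: 2.84 mM × 1790 mL ÷ 199 mM = 25.546 mL
thiamine: V = C2·V2/C1 = 4.81 µg/mL × 1790 mL ÷ 8240 µg/mL = 1.045 mL
riboflavin: 5.32 mg/L × 1.79 L = 9.523 mg
L-proline: 1.64 g/L × 1.79 L = 2.936 g
Tris base: 4.89 g/L × 1.79 L = 8.753 g

glycerol 30.061 mL; ampicillin 3.562 mL; magnesium chloride 25.546 mL; thiamine 1.045 mL; riboflavin 9.523 mg; L-proline 2.936 g; Tris base 8.753 g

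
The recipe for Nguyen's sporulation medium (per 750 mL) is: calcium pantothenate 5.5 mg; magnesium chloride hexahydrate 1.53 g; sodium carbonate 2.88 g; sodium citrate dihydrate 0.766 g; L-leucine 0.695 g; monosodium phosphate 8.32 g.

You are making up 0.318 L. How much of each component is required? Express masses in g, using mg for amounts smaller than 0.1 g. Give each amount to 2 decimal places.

Ratio of target to recipe volume: 318 / 750 = 0.424.
calcium pantothenate: 5.5 mg × (318 mL / 750 mL) = 2.33 mg
magnesium chloride hexahydrate: 1.53 g × (318 mL / 750 mL) = 0.65 g
sodium carbonate: 2.88 g × (318 mL / 750 mL) = 1.22 g
sodium citrate dihydrate: 0.766 g × (318 mL / 750 mL) = 0.32 g
L-leucine: 0.695 g × (318 mL / 750 mL) = 0.29 g
monosodium phosphate: 8.32 g × (318 mL / 750 mL) = 3.53 g

calcium pantothenate 2.33 mg; magnesium chloride hexahydrate 0.65 g; sodium carbonate 1.22 g; sodium citrate dihydrate 0.32 g; L-leucine 0.29 g; monosodium phosphate 3.53 g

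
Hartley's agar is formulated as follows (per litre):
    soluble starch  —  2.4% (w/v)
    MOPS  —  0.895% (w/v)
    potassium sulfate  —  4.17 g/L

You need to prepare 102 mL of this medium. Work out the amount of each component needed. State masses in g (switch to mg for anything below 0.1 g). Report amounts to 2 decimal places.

Working volume: 102 mL = 0.102 L.
soluble starch: 2.4 g per 100 mL × 102 mL ÷ 100 = 2.45 g
MOPS: 0.895% w/v = 8.95 g/L → 8.95 × 0.102 L = 0.91 g
potassium sulfate: 4.17 g/L × 0.102 L = 0.43 g

soluble starch 2.45 g; MOPS 0.91 g; potassium sulfate 0.43 g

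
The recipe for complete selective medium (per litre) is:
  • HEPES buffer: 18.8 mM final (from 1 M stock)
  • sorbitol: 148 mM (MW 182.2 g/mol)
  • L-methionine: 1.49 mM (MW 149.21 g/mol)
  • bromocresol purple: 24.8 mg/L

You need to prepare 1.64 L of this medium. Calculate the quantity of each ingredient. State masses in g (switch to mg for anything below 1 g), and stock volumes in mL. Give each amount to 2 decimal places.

Working volume: 1.64 L.
HEPES buffer: V = C2·V2/C1 = 18.8 mM × 1640 mL ÷ 1000 mM = 30.83 mL
sorbitol: 148 mmol/L × 182.2 g/mol × 1.64 L ÷ 1000 = 44.22 g
L-methionine: 1.49 mmol/L × 149.21 mg/mmol × 1.64 L = 364.61 mg
bromocresol purple: 24.8 mg/L × 1.64 L = 40.67 mg

HEPES buffer 30.83 mL; sorbitol 44.22 g; L-methionine 364.61 mg; bromocresol purple 40.67 mg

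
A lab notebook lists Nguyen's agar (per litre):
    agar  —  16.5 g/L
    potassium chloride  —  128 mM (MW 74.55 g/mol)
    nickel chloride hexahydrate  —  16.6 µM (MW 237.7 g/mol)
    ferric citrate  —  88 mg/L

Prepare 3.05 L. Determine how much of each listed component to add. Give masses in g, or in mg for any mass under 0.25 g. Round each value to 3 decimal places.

Working volume: 3.05 L.
agar: 16.5 g/L × 3.05 L = 50.325 g
potassium chloride: 128 mmol/L × 74.55 g/mol × 3.05 L ÷ 1000 = 29.104 g
nickel chloride hexahydrate: 16.6 µmol/L × 237.7 g/mol × 3.05 L ÷ 1000 = 12.035 mg
ferric citrate: 88 mg/L × 3.05 L = 268.4 mg = 0.268 g

agar 50.325 g; potassium chloride 29.104 g; nickel chloride hexahydrate 12.035 mg; ferric citrate 0.268 g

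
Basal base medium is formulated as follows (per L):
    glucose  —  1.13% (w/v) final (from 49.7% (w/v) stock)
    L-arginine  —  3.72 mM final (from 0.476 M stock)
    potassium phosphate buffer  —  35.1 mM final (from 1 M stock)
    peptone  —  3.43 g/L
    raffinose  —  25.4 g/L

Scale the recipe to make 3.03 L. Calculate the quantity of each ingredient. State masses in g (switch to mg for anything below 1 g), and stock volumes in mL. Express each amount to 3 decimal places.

Scale factor relative to 1 L: 3.03.
glucose: V = C2·V2/C1 = 1.13% ÷ 49.7% × 3030 mL = 68.891 mL
L-arginine: dilute stock: 3.72 mM × 3030 mL ÷ 476 mM = 23.680 mL
potassium phosphate buffer: C1V1 = C2V2 → 35.1 mM × 3030 mL ÷ 1000 mM = 106.353 mL
peptone: 3.43 g/L × 3.03 L = 10.393 g
raffinose: 25.4 g/L × 3.03 L = 76.962 g

glucose 68.891 mL; L-arginine 23.680 mL; potassium phosphate buffer 106.353 mL; peptone 10.393 g; raffinose 76.962 g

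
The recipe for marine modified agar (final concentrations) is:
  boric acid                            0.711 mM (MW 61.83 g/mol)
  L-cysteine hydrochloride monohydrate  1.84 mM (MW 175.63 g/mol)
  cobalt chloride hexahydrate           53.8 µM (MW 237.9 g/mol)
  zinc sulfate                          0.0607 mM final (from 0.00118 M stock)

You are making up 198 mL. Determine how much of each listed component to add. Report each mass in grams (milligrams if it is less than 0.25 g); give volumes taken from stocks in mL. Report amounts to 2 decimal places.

boric acid 8.70 mg; L-cysteine hydrochloride monohydrate 63.99 mg; cobalt chloride hexahydrate 2.53 mg; zinc sulfate 10.19 mL

Scale factor relative to 1 L: 0.198.
boric acid: 0.711 mmol/L × 61.83 mg/mmol × 0.198 L = 8.70 mg
L-cysteine hydrochloride monohydrate: 1.84 mmol/L × 175.63 mg/mmol × 0.198 L = 63.99 mg
cobalt chloride hexahydrate: 53.8 µmol/L × 237.9 g/mol × 0.198 L ÷ 1000 = 2.53 mg
zinc sulfate: V = C2·V2/C1 = 0.0607 mM × 198 mL ÷ 1.18 mM = 10.19 mL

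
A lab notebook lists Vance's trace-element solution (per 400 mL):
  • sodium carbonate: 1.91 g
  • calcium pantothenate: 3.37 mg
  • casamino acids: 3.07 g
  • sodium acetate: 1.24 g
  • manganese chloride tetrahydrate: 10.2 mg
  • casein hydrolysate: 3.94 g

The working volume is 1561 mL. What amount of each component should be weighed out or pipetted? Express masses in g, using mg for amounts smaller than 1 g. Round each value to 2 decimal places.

Ratio of target to recipe volume: 1561 / 400 = 3.9025.
sodium carbonate: 1.91 g × (1561 mL / 400 mL) = 7.45 g
calcium pantothenate: 3.37 mg × (1561 mL / 400 mL) = 13.15 mg
casamino acids: 3.07 g × (1561 mL / 400 mL) = 11.98 g
sodium acetate: 1.24 g × (1561 mL / 400 mL) = 4.84 g
manganese chloride tetrahydrate: 10.2 mg × (1561 mL / 400 mL) = 39.81 mg
casein hydrolysate: 3.94 g × (1561 mL / 400 mL) = 15.38 g

sodium carbonate 7.45 g; calcium pantothenate 13.15 mg; casamino acids 11.98 g; sodium acetate 4.84 g; manganese chloride tetrahydrate 39.81 mg; casein hydrolysate 15.38 g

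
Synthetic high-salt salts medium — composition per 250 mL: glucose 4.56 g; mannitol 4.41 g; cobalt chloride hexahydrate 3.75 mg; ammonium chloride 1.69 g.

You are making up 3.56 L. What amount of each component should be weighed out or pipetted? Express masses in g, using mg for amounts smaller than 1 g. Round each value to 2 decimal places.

Ratio of target to recipe volume: 3560 / 250 = 14.24.
glucose: 4.56 g × (3560 mL / 250 mL) = 64.93 g
mannitol: 4.41 g × (3560 mL / 250 mL) = 62.80 g
cobalt chloride hexahydrate: 3.75 mg × (3560 mL / 250 mL) = 53.40 mg
ammonium chloride: 1.69 g × (3560 mL / 250 mL) = 24.07 g

glucose 64.93 g; mannitol 62.80 g; cobalt chloride hexahydrate 53.40 mg; ammonium chloride 24.07 g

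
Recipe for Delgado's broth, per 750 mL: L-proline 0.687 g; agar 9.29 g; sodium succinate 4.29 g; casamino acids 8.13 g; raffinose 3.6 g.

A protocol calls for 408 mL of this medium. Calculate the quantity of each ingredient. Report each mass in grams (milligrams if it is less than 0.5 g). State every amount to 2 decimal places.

Ratio of target to recipe volume: 408 / 750 = 0.544.
L-proline: 0.687 g × (408 mL / 750 mL) = 0.373728 g = 373.73 mg
agar: 9.29 g × (408 mL / 750 mL) = 5.05 g
sodium succinate: 4.29 g × (408 mL / 750 mL) = 2.33 g
casamino acids: 8.13 g × (408 mL / 750 mL) = 4.42 g
raffinose: 3.6 g × (408 mL / 750 mL) = 1.96 g

L-proline 373.73 mg; agar 5.05 g; sodium succinate 2.33 g; casamino acids 4.42 g; raffinose 1.96 g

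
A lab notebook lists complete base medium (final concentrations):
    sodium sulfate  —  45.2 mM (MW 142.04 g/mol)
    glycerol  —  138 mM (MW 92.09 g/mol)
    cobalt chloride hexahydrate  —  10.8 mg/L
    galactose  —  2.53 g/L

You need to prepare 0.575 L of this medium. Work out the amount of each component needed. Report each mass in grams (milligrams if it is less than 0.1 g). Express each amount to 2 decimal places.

Scale factor relative to 1 L: 0.575.
sodium sulfate: 45.2 mmol/L × 142.04 g/mol × 0.575 L ÷ 1000 = 3.69 g
glycerol: 138 mmol/L × 92.09 g/mol × 0.575 L ÷ 1000 = 7.31 g
cobalt chloride hexahydrate: 10.8 mg/L × 0.575 L = 6.21 mg
galactose: 2.53 g/L × 0.575 L = 1.45 g

sodium sulfate 3.69 g; glycerol 7.31 g; cobalt chloride hexahydrate 6.21 mg; galactose 1.45 g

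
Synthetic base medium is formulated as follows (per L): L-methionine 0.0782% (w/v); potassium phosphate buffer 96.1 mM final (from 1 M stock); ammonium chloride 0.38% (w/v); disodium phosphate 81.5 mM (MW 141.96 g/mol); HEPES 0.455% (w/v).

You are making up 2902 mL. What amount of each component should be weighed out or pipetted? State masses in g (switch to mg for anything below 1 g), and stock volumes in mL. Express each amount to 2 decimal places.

Scale factor relative to 1 L: 2.902.
L-methionine: 0.0782% w/v = 0.782 g/L → 0.782 × 2.902 L = 2.27 g
potassium phosphate buffer: C1V1 = C2V2 → 96.1 mM × 2902 mL ÷ 1000 mM = 278.88 mL
ammonium chloride: 0.38% w/v = 3.8 g/L → 3.8 × 2.902 L = 11.03 g
disodium phosphate: 81.5 mmol/L × 141.96 g/mol × 2.902 L ÷ 1000 = 33.58 g
HEPES: 0.455% w/v = 4.55 g/L → 4.55 × 2.902 L = 13.20 g

L-methionine 2.27 g; potassium phosphate buffer 278.88 mL; ammonium chloride 11.03 g; disodium phosphate 33.58 g; HEPES 13.20 g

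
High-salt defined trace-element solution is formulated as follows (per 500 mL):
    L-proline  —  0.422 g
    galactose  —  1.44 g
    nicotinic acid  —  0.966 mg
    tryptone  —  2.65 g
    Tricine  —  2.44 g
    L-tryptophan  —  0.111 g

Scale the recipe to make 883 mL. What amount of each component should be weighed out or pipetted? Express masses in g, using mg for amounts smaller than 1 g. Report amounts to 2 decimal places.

Scale factor = 883 mL / 500 mL = 1.766.
L-proline: 0.422 g × (883 mL / 500 mL) = 0.745252 g = 745.25 mg
galactose: 1.44 g × (883 mL / 500 mL) = 2.54 g
nicotinic acid: 0.966 mg × (883 mL / 500 mL) = 1.71 mg
tryptone: 2.65 g × (883 mL / 500 mL) = 4.68 g
Tricine: 2.44 g × (883 mL / 500 mL) = 4.31 g
L-tryptophan: 0.111 g × (883 mL / 500 mL) = 0.196026 g = 196.03 mg

L-proline 745.25 mg; galactose 2.54 g; nicotinic acid 1.71 mg; tryptone 4.68 g; Tricine 4.31 g; L-tryptophan 196.03 mg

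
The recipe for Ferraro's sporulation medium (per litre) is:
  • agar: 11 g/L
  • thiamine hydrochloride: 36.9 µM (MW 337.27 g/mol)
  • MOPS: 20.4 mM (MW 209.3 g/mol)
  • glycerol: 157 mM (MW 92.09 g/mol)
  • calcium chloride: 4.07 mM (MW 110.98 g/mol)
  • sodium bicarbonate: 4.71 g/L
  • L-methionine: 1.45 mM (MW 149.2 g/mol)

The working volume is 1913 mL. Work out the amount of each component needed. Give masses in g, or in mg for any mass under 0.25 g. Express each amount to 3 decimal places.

agar 21.043 g; thiamine hydrochloride 23.808 mg; MOPS 8.168 g; glycerol 27.658 g; calcium chloride 0.864 g; sodium bicarbonate 9.010 g; L-methionine 0.414 g

Scale factor relative to 1 L: 1.913.
agar: 11 g/L × 1.913 L = 21.043 g
thiamine hydrochloride: 36.9 µmol/L × 337.27 g/mol × 1.913 L ÷ 1000 = 23.808 mg
MOPS: 20.4 mmol/L × 209.3 g/mol × 1.913 L ÷ 1000 = 8.168 g
glycerol: 157 mmol/L × 92.09 g/mol × 1.913 L ÷ 1000 = 27.658 g
calcium chloride: 4.07 mmol/L × 110.98 g/mol × 1.913 L ÷ 1000 = 0.864 g
sodium bicarbonate: 4.71 g/L × 1.913 L = 9.010 g
L-methionine: 1.45 mmol/L × 149.2 g/mol × 1.913 L ÷ 1000 = 0.414 g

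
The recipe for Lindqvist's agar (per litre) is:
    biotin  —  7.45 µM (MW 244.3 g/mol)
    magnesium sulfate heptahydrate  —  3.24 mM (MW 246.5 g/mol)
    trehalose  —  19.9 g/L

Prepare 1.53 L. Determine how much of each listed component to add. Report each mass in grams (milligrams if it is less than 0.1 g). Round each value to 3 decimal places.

Working volume: 1.53 L.
biotin: 7.45 µmol/L × 244.3 g/mol × 1.53 L ÷ 1000 = 2.785 mg
magnesium sulfate heptahydrate: 3.24 mmol/L × 246.5 g/mol × 1.53 L ÷ 1000 = 1.222 g
trehalose: 19.9 g/L × 1.53 L = 30.447 g

biotin 2.785 mg; magnesium sulfate heptahydrate 1.222 g; trehalose 30.447 g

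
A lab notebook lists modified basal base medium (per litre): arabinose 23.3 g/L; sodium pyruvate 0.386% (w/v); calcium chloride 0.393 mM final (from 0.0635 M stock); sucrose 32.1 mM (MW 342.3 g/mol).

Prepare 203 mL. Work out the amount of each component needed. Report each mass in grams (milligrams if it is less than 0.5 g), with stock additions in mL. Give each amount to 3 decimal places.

Working volume: 203 mL = 0.203 L.
arabinose: 23.3 g/L × 0.203 L = 4.730 g
sodium pyruvate: 0.386 g per 100 mL × 203 mL ÷ 100 = 0.784 g
calcium chloride: dilute stock: 0.393 mM × 203 mL ÷ 63.5 mM = 1.256 mL
sucrose: 32.1 mmol/L × 342.3 g/mol × 0.203 L ÷ 1000 = 2.231 g

arabinose 4.730 g; sodium pyruvate 0.784 g; calcium chloride 1.256 mL; sucrose 2.231 g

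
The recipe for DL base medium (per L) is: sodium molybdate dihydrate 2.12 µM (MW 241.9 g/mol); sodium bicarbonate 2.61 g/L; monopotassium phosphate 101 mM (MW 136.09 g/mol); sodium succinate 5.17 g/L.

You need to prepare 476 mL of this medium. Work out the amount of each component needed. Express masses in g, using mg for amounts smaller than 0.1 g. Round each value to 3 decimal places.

sodium molybdate dihydrate 0.244 mg; sodium bicarbonate 1.242 g; monopotassium phosphate 6.543 g; sodium succinate 2.461 g

Working volume: 476 mL = 0.476 L.
sodium molybdate dihydrate: 2.12 µmol/L × 241.9 g/mol × 0.476 L ÷ 1000 = 0.244 mg
sodium bicarbonate: 2.61 g/L × 0.476 L = 1.242 g
monopotassium phosphate: 101 mmol/L × 136.09 g/mol × 0.476 L ÷ 1000 = 6.543 g
sodium succinate: 5.17 g/L × 0.476 L = 2.461 g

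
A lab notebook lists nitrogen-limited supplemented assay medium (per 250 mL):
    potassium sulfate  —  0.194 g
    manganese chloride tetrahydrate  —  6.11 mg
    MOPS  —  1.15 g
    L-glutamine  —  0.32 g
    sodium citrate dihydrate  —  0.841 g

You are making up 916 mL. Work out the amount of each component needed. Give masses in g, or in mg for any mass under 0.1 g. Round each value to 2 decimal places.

potassium sulfate 0.71 g; manganese chloride tetrahydrate 22.39 mg; MOPS 4.21 g; L-glutamine 1.17 g; sodium citrate dihydrate 3.08 g

Scale factor = 916 mL / 250 mL = 3.664.
potassium sulfate: 0.194 g × (916 mL / 250 mL) = 0.71 g
manganese chloride tetrahydrate: 6.11 mg × (916 mL / 250 mL) = 22.39 mg
MOPS: 1.15 g × (916 mL / 250 mL) = 4.21 g
L-glutamine: 0.32 g × (916 mL / 250 mL) = 1.17 g
sodium citrate dihydrate: 0.841 g × (916 mL / 250 mL) = 3.08 g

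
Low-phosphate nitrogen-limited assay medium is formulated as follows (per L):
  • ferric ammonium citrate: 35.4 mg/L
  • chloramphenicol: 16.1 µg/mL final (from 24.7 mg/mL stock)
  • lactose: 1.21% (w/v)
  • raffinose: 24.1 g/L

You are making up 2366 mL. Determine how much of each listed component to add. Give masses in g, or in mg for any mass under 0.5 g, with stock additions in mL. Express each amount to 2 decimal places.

ferric ammonium citrate 83.76 mg; chloramphenicol 1.54 mL; lactose 28.63 g; raffinose 57.02 g

Scale factor relative to 1 L: 2.366.
ferric ammonium citrate: 35.4 mg/L × 2.366 L = 83.76 mg
chloramphenicol: C1V1 = C2V2 → 16.1 µg/mL × 2366 mL ÷ 24700 µg/mL = 1.54 mL
lactose: 1.21 g per 100 mL × 2366 mL ÷ 100 = 28.63 g
raffinose: 24.1 g/L × 2.366 L = 57.02 g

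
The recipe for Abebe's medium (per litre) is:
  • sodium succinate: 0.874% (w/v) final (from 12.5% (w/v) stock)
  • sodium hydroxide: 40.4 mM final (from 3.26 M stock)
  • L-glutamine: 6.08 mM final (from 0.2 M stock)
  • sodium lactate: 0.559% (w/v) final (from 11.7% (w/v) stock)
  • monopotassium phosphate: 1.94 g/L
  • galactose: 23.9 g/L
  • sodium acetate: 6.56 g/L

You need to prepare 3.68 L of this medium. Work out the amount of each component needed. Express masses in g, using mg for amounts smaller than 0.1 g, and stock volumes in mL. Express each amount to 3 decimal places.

Scale factor relative to 1 L: 3.68.
sodium succinate: dilute stock: 0.874% ÷ 12.5% × 3680 mL = 257.306 mL
sodium hydroxide: V = C2·V2/C1 = 40.4 mM × 3680 mL ÷ 3260 mM = 45.605 mL
L-glutamine: C1V1 = C2V2 → 6.08 mM × 3680 mL ÷ 200 mM = 111.872 mL
sodium lactate: C1V1 = C2V2 → 0.559% ÷ 11.7% × 3680 mL = 175.822 mL
monopotassium phosphate: 1.94 g/L × 3.68 L = 7.139 g
galactose: 23.9 g/L × 3.68 L = 87.952 g
sodium acetate: 6.56 g/L × 3.68 L = 24.141 g

sodium succinate 257.306 mL; sodium hydroxide 45.605 mL; L-glutamine 111.872 mL; sodium lactate 175.822 mL; monopotassium phosphate 7.139 g; galactose 87.952 g; sodium acetate 24.141 g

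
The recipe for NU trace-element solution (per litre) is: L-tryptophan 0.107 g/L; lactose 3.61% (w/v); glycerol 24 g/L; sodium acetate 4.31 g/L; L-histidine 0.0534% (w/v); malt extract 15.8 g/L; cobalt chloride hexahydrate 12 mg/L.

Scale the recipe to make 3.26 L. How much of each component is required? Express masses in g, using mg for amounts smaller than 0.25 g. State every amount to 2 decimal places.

Scale factor relative to 1 L: 3.26.
L-tryptophan: 0.107 g/L × 3.26 L = 0.35 g
lactose: 3.61% w/v = 36.1 g/L → 36.1 × 3.26 L = 117.69 g
glycerol: 24 g/L × 3.26 L = 78.24 g
sodium acetate: 4.31 g/L × 3.26 L = 14.05 g
L-histidine: 0.0534 g per 100 mL × 3260 mL ÷ 100 = 1.74 g
malt extract: 15.8 g/L × 3.26 L = 51.51 g
cobalt chloride hexahydrate: 12 mg/L × 3.26 L = 39.12 mg

L-tryptophan 0.35 g; lactose 117.69 g; glycerol 78.24 g; sodium acetate 14.05 g; L-histidine 1.74 g; malt extract 51.51 g; cobalt chloride hexahydrate 39.12 mg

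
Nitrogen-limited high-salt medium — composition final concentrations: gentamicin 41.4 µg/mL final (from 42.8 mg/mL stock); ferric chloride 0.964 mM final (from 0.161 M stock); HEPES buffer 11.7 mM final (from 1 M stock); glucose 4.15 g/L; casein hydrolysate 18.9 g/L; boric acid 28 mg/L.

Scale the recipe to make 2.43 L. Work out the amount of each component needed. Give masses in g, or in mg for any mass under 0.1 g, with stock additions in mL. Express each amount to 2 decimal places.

gentamicin 2.35 mL; ferric chloride 14.55 mL; HEPES buffer 28.43 mL; glucose 10.08 g; casein hydrolysate 45.93 g; boric acid 68.04 mg

Scale factor relative to 1 L: 2.43.
gentamicin: dilute stock: 41.4 µg/mL × 2430 mL ÷ 42800 µg/mL = 2.35 mL
ferric chloride: V = C2·V2/C1 = 0.964 mM × 2430 mL ÷ 161 mM = 14.55 mL
HEPES buffer: dilute stock: 11.7 mM × 2430 mL ÷ 1000 mM = 28.43 mL
glucose: 4.15 g/L × 2.43 L = 10.08 g
casein hydrolysate: 18.9 g/L × 2.43 L = 45.93 g
boric acid: 28 mg/L × 2.43 L = 68.04 mg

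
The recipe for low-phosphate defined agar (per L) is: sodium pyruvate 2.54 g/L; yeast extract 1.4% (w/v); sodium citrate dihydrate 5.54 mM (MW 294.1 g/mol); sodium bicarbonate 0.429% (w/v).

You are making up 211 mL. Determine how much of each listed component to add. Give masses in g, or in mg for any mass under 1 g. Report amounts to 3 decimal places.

sodium pyruvate 535.940 mg; yeast extract 2.954 g; sodium citrate dihydrate 343.785 mg; sodium bicarbonate 905.190 mg

Target volume = 211 mL = 0.211 L.
sodium pyruvate: 2.54 g/L × 0.211 L = 0.53594 g = 535.940 mg
yeast extract: 1.4% w/v = 14 g/L → 14 × 0.211 L = 2.954 g
sodium citrate dihydrate: 5.54 mmol/L × 294.1 mg/mmol × 0.211 L = 343.785 mg
sodium bicarbonate: 0.429% w/v = 4.29 g/L → 4.29 × 0.211 L = 0.90519 g = 905.190 mg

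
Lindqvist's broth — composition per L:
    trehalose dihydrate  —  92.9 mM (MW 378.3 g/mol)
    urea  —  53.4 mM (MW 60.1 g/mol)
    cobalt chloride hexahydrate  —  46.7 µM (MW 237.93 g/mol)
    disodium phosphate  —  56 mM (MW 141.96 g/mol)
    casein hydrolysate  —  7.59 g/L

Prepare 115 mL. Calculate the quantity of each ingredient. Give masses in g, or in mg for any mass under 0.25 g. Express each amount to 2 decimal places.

Target volume = 115 mL = 0.115 L.
trehalose dihydrate: 92.9 mmol/L × 378.3 g/mol × 0.115 L ÷ 1000 = 4.04 g
urea: 53.4 mmol/L × 60.1 g/mol × 0.115 L ÷ 1000 = 0.37 g
cobalt chloride hexahydrate: 46.7 µmol/L × 237.93 g/mol × 0.115 L ÷ 1000 = 1.28 mg
disodium phosphate: 56 mmol/L × 141.96 g/mol × 0.115 L ÷ 1000 = 0.91 g
casein hydrolysate: 7.59 g/L × 0.115 L = 0.87 g

trehalose dihydrate 4.04 g; urea 0.37 g; cobalt chloride hexahydrate 1.28 mg; disodium phosphate 0.91 g; casein hydrolysate 0.87 g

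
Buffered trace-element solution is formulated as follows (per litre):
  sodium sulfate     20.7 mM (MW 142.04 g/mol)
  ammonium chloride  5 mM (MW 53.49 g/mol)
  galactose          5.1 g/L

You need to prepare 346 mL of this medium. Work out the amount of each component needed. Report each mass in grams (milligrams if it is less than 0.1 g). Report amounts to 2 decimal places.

Working volume: 346 mL = 0.346 L.
sodium sulfate: 20.7 mmol/L × 142.04 g/mol × 0.346 L ÷ 1000 = 1.02 g
ammonium chloride: 5 mmol/L × 53.49 mg/mmol × 0.346 L = 92.54 mg
galactose: 5.1 g/L × 0.346 L = 1.76 g

sodium sulfate 1.02 g; ammonium chloride 92.54 mg; galactose 1.76 g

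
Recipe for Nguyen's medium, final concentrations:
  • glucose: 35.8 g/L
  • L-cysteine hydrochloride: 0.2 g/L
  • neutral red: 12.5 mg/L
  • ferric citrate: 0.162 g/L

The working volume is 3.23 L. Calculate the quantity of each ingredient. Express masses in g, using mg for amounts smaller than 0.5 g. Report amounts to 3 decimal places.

Scale factor relative to 1 L: 3.23.
glucose: 35.8 g/L × 3.23 L = 115.634 g
L-cysteine hydrochloride: 0.2 g/L × 3.23 L = 0.646 g
neutral red: 12.5 mg/L × 3.23 L = 40.375 mg
ferric citrate: 0.162 g/L × 3.23 L = 0.523 g

glucose 115.634 g; L-cysteine hydrochloride 0.646 g; neutral red 40.375 mg; ferric citrate 0.523 g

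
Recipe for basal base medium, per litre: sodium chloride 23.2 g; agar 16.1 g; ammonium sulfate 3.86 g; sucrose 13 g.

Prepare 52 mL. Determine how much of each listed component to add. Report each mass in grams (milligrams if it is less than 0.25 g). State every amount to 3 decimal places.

sodium chloride 1.206 g; agar 0.837 g; ammonium sulfate 200.720 mg; sucrose 0.676 g

Ratio of target to recipe volume: 52 / 1000 = 0.052.
sodium chloride: 23.2 g × (52 mL / 1000 mL) = 1.206 g
agar: 16.1 g × (52 mL / 1000 mL) = 0.837 g
ammonium sulfate: 3.86 g × (52 mL / 1000 mL) = 0.20072 g = 200.720 mg
sucrose: 13 g × (52 mL / 1000 mL) = 0.676 g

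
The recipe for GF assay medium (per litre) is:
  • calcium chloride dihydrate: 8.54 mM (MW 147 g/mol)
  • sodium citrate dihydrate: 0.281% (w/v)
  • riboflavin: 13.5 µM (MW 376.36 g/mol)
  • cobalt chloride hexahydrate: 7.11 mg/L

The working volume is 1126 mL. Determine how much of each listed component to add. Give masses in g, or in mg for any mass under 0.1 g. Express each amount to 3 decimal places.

calcium chloride dihydrate 1.414 g; sodium citrate dihydrate 3.164 g; riboflavin 5.721 mg; cobalt chloride hexahydrate 8.006 mg

Working volume: 1126 mL = 1.126 L.
calcium chloride dihydrate: 8.54 mmol/L × 147 g/mol × 1.126 L ÷ 1000 = 1.414 g
sodium citrate dihydrate: 0.281% w/v = 2.81 g/L → 2.81 × 1.126 L = 3.164 g
riboflavin: 13.5 µmol/L × 376.36 g/mol × 1.126 L ÷ 1000 = 5.721 mg
cobalt chloride hexahydrate: 7.11 mg/L × 1.126 L = 8.006 mg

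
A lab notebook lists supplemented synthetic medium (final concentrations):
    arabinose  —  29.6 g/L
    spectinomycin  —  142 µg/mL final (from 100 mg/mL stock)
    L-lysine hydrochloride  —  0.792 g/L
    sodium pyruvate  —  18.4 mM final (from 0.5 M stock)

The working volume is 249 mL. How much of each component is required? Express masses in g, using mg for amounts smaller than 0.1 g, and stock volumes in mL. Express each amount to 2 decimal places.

arabinose 7.37 g; spectinomycin 0.35 mL; L-lysine hydrochloride 0.20 g; sodium pyruvate 9.16 mL

Scale factor relative to 1 L: 0.249.
arabinose: 29.6 g/L × 0.249 L = 7.37 g
spectinomycin: V = C2·V2/C1 = 142 µg/mL × 249 mL ÷ 100000 µg/mL = 0.35 mL
L-lysine hydrochloride: 0.792 g/L × 0.249 L = 0.20 g
sodium pyruvate: V = C2·V2/C1 = 18.4 mM × 249 mL ÷ 500 mM = 9.16 mL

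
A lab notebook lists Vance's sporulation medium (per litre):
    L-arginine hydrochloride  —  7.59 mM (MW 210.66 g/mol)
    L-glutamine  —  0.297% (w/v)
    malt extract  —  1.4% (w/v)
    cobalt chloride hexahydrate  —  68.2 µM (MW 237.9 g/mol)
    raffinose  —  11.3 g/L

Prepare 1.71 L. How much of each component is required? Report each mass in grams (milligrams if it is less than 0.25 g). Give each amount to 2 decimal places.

L-arginine hydrochloride 2.73 g; L-glutamine 5.08 g; malt extract 23.94 g; cobalt chloride hexahydrate 27.74 mg; raffinose 19.32 g

Scale factor relative to 1 L: 1.71.
L-arginine hydrochloride: 7.59 mmol/L × 210.66 g/mol × 1.71 L ÷ 1000 = 2.73 g
L-glutamine: 0.297% w/v = 2.97 g/L → 2.97 × 1.71 L = 5.08 g
malt extract: 1.4 g per 100 mL × 1710 mL ÷ 100 = 23.94 g
cobalt chloride hexahydrate: 68.2 µmol/L × 237.9 g/mol × 1.71 L ÷ 1000 = 27.74 mg
raffinose: 11.3 g/L × 1.71 L = 19.32 g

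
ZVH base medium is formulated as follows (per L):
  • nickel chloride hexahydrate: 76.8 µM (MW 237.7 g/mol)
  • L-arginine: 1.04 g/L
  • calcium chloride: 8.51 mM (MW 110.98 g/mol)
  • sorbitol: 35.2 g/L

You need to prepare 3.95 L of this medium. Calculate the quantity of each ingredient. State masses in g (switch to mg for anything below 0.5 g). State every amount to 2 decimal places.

Working volume: 3.95 L.
nickel chloride hexahydrate: 76.8 µmol/L × 237.7 g/mol × 3.95 L ÷ 1000 = 72.11 mg
L-arginine: 1.04 g/L × 3.95 L = 4.11 g
calcium chloride: 8.51 mmol/L × 110.98 g/mol × 3.95 L ÷ 1000 = 3.73 g
sorbitol: 35.2 g/L × 3.95 L = 139.04 g

nickel chloride hexahydrate 72.11 mg; L-arginine 4.11 g; calcium chloride 3.73 g; sorbitol 139.04 g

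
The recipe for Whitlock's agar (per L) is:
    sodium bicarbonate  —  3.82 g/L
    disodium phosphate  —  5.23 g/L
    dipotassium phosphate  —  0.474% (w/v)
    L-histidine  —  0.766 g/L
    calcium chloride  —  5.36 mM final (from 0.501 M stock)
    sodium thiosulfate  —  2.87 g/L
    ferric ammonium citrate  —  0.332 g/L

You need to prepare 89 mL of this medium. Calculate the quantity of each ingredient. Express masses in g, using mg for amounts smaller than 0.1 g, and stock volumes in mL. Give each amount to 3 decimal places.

Scale factor relative to 1 L: 0.089.
sodium bicarbonate: 3.82 g/L × 0.089 L = 0.340 g
disodium phosphate: 5.23 g/L × 0.089 L = 0.465 g
dipotassium phosphate: 0.474% w/v = 4.74 g/L → 4.74 × 0.089 L = 0.422 g
L-histidine: 0.766 g/L × 0.089 L = 0.068174 g = 68.174 mg
calcium chloride: C1V1 = C2V2 → 5.36 mM × 89 mL ÷ 501 mM = 0.952 mL
sodium thiosulfate: 2.87 g/L × 0.089 L = 0.255 g
ferric ammonium citrate: 0.332 g/L × 0.089 L = 0.029548 g = 29.548 mg

sodium bicarbonate 0.340 g; disodium phosphate 0.465 g; dipotassium phosphate 0.422 g; L-histidine 68.174 mg; calcium chloride 0.952 mL; sodium thiosulfate 0.255 g; ferric ammonium citrate 29.548 mg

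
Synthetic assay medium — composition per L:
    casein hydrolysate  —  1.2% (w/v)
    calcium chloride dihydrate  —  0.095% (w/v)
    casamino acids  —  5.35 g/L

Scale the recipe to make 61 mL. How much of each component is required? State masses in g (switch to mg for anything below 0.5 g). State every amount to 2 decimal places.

Scale factor relative to 1 L: 0.061.
casein hydrolysate: 1.2% w/v = 12 g/L → 12 × 0.061 L = 0.73 g
calcium chloride dihydrate: 0.095 g per 100 mL × 61 mL ÷ 100 = 0.05795 g = 57.95 mg
casamino acids: 5.35 g/L × 0.061 L = 0.32635 g = 326.35 mg

casein hydrolysate 0.73 g; calcium chloride dihydrate 57.95 mg; casamino acids 326.35 mg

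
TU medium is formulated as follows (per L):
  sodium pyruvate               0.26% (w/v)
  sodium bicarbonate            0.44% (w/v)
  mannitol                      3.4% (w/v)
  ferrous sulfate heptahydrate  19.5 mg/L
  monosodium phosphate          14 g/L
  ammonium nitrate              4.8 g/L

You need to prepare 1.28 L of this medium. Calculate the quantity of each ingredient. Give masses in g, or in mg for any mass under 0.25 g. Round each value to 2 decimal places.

sodium pyruvate 3.33 g; sodium bicarbonate 5.63 g; mannitol 43.52 g; ferrous sulfate heptahydrate 24.96 mg; monosodium phosphate 17.92 g; ammonium nitrate 6.14 g

Scale factor relative to 1 L: 1.28.
sodium pyruvate: 0.26% w/v = 2.6 g/L → 2.6 × 1.28 L = 3.33 g
sodium bicarbonate: 0.44 g per 100 mL × 1280 mL ÷ 100 = 5.63 g
mannitol: 3.4 g per 100 mL × 1280 mL ÷ 100 = 43.52 g
ferrous sulfate heptahydrate: 19.5 mg/L × 1.28 L = 24.96 mg
monosodium phosphate: 14 g/L × 1.28 L = 17.92 g
ammonium nitrate: 4.8 g/L × 1.28 L = 6.14 g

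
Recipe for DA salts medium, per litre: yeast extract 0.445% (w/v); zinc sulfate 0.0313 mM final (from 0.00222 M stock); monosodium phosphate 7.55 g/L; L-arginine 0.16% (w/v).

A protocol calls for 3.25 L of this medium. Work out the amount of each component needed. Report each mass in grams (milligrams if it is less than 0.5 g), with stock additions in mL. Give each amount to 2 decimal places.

yeast extract 14.46 g; zinc sulfate 45.82 mL; monosodium phosphate 24.54 g; L-arginine 5.20 g

Working volume: 3.25 L.
yeast extract: 0.445 g per 100 mL × 3250 mL ÷ 100 = 14.46 g
zinc sulfate: dilute stock: 0.0313 mM × 3250 mL ÷ 2.22 mM = 45.82 mL
monosodium phosphate: 7.55 g/L × 3.25 L = 24.54 g
L-arginine: 0.16% w/v = 1.6 g/L → 1.6 × 3.25 L = 5.20 g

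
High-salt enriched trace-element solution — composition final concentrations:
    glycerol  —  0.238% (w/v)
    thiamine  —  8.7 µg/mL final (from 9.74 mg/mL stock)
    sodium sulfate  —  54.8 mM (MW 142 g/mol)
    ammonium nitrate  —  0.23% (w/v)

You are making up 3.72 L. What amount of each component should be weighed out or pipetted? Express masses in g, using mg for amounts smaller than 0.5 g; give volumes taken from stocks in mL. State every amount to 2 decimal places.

Scale factor relative to 1 L: 3.72.
glycerol: 0.238 g per 100 mL × 3720 mL ÷ 100 = 8.85 g
thiamine: C1V1 = C2V2 → 8.7 µg/mL × 3720 mL ÷ 9740 µg/mL = 3.32 mL
sodium sulfate: 54.8 mmol/L × 142 g/mol × 3.72 L ÷ 1000 = 28.95 g
ammonium nitrate: 0.23% w/v = 2.3 g/L → 2.3 × 3.72 L = 8.56 g

glycerol 8.85 g; thiamine 3.32 mL; sodium sulfate 28.95 g; ammonium nitrate 8.56 g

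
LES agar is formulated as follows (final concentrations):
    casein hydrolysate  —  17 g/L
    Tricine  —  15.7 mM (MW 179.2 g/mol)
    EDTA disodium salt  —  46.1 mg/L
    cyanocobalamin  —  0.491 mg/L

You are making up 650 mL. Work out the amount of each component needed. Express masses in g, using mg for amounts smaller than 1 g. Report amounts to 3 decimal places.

Target volume = 650 mL = 0.65 L.
casein hydrolysate: 17 g/L × 0.65 L = 11.050 g
Tricine: 15.7 mmol/L × 179.2 g/mol × 0.65 L ÷ 1000 = 1.829 g
EDTA disodium salt: 46.1 mg/L × 0.65 L = 29.965 mg
cyanocobalamin: 0.491 mg/L × 0.65 L = 0.319 mg

casein hydrolysate 11.050 g; Tricine 1.829 g; EDTA disodium salt 29.965 mg; cyanocobalamin 0.319 mg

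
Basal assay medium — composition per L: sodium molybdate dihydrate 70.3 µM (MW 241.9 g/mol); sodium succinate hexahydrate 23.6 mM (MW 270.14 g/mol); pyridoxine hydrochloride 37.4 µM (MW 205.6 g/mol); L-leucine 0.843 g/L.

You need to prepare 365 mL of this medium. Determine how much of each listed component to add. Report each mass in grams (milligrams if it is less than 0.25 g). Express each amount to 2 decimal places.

Working volume: 365 mL = 0.365 L.
sodium molybdate dihydrate: 70.3 µmol/L × 241.9 g/mol × 0.365 L ÷ 1000 = 6.21 mg
sodium succinate hexahydrate: 23.6 mmol/L × 270.14 g/mol × 0.365 L ÷ 1000 = 2.33 g
pyridoxine hydrochloride: 37.4 µmol/L × 205.6 g/mol × 0.365 L ÷ 1000 = 2.81 mg
L-leucine: 0.843 g/L × 0.365 L = 0.31 g

sodium molybdate dihydrate 6.21 mg; sodium succinate hexahydrate 2.33 g; pyridoxine hydrochloride 2.81 mg; L-leucine 0.31 g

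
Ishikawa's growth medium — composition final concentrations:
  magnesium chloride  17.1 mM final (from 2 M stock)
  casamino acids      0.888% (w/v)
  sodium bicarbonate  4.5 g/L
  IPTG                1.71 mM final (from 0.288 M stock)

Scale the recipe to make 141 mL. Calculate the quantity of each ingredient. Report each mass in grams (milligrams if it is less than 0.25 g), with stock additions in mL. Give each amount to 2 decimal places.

Scale factor relative to 1 L: 0.141.
magnesium chloride: dilute stock: 17.1 mM × 141 mL ÷ 2000 mM = 1.21 mL
casamino acids: 0.888 g per 100 mL × 141 mL ÷ 100 = 1.25 g
sodium bicarbonate: 4.5 g/L × 0.141 L = 0.63 g
IPTG: dilute stock: 1.71 mM × 141 mL ÷ 288 mM = 0.84 mL

magnesium chloride 1.21 mL; casamino acids 1.25 g; sodium bicarbonate 0.63 g; IPTG 0.84 mL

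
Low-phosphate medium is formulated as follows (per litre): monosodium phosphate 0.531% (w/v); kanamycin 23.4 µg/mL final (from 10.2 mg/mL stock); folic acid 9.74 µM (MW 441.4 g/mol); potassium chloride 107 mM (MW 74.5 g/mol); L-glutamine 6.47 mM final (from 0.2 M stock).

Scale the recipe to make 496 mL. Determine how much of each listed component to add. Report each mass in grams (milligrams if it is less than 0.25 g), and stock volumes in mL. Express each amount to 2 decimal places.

Working volume: 496 mL = 0.496 L.
monosodium phosphate: 0.531% w/v = 5.31 g/L → 5.31 × 0.496 L = 2.63 g
kanamycin: C1V1 = C2V2 → 23.4 µg/mL × 496 mL ÷ 10200 µg/mL = 1.14 mL
folic acid: 9.74 µmol/L × 441.4 g/mol × 0.496 L ÷ 1000 = 2.13 mg
potassium chloride: 107 mmol/L × 74.5 g/mol × 0.496 L ÷ 1000 = 3.95 g
L-glutamine: dilute stock: 6.47 mM × 496 mL ÷ 200 mM = 16.05 mL

monosodium phosphate 2.63 g; kanamycin 1.14 mL; folic acid 2.13 mg; potassium chloride 3.95 g; L-glutamine 16.05 mL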